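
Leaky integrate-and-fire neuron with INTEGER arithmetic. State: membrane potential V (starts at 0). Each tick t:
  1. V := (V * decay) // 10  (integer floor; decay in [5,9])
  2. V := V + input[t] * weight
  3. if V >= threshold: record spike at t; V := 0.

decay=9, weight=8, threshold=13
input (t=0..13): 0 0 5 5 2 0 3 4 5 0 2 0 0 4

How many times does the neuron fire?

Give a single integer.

Answer: 8

Derivation:
t=0: input=0 -> V=0
t=1: input=0 -> V=0
t=2: input=5 -> V=0 FIRE
t=3: input=5 -> V=0 FIRE
t=4: input=2 -> V=0 FIRE
t=5: input=0 -> V=0
t=6: input=3 -> V=0 FIRE
t=7: input=4 -> V=0 FIRE
t=8: input=5 -> V=0 FIRE
t=9: input=0 -> V=0
t=10: input=2 -> V=0 FIRE
t=11: input=0 -> V=0
t=12: input=0 -> V=0
t=13: input=4 -> V=0 FIRE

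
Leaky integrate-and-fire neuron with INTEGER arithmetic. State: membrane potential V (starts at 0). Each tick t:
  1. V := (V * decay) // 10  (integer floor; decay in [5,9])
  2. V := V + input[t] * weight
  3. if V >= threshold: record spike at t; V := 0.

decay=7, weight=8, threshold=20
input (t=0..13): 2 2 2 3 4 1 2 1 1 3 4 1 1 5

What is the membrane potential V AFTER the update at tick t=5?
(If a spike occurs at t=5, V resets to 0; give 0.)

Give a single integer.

Answer: 8

Derivation:
t=0: input=2 -> V=16
t=1: input=2 -> V=0 FIRE
t=2: input=2 -> V=16
t=3: input=3 -> V=0 FIRE
t=4: input=4 -> V=0 FIRE
t=5: input=1 -> V=8
t=6: input=2 -> V=0 FIRE
t=7: input=1 -> V=8
t=8: input=1 -> V=13
t=9: input=3 -> V=0 FIRE
t=10: input=4 -> V=0 FIRE
t=11: input=1 -> V=8
t=12: input=1 -> V=13
t=13: input=5 -> V=0 FIRE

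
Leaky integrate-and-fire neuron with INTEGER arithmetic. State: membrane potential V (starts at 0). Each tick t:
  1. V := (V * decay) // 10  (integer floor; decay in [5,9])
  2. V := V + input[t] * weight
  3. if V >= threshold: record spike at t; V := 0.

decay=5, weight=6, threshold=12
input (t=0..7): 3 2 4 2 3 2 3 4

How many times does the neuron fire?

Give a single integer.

t=0: input=3 -> V=0 FIRE
t=1: input=2 -> V=0 FIRE
t=2: input=4 -> V=0 FIRE
t=3: input=2 -> V=0 FIRE
t=4: input=3 -> V=0 FIRE
t=5: input=2 -> V=0 FIRE
t=6: input=3 -> V=0 FIRE
t=7: input=4 -> V=0 FIRE

Answer: 8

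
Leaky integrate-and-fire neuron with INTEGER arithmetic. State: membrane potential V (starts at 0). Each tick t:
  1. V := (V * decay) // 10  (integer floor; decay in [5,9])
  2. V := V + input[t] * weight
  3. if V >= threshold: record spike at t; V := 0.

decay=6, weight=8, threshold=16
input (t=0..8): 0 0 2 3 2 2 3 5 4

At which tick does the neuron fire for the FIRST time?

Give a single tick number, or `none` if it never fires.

t=0: input=0 -> V=0
t=1: input=0 -> V=0
t=2: input=2 -> V=0 FIRE
t=3: input=3 -> V=0 FIRE
t=4: input=2 -> V=0 FIRE
t=5: input=2 -> V=0 FIRE
t=6: input=3 -> V=0 FIRE
t=7: input=5 -> V=0 FIRE
t=8: input=4 -> V=0 FIRE

Answer: 2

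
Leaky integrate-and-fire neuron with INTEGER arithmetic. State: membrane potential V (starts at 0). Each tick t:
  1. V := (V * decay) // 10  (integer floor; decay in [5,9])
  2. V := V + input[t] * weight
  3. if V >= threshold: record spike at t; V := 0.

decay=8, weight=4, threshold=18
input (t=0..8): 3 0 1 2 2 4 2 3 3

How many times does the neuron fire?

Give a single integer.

Answer: 3

Derivation:
t=0: input=3 -> V=12
t=1: input=0 -> V=9
t=2: input=1 -> V=11
t=3: input=2 -> V=16
t=4: input=2 -> V=0 FIRE
t=5: input=4 -> V=16
t=6: input=2 -> V=0 FIRE
t=7: input=3 -> V=12
t=8: input=3 -> V=0 FIRE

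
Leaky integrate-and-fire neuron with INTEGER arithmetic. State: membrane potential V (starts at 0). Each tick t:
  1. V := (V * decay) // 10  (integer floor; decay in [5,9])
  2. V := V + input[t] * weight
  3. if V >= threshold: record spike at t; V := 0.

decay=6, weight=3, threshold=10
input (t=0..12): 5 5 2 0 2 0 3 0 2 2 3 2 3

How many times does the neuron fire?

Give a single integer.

t=0: input=5 -> V=0 FIRE
t=1: input=5 -> V=0 FIRE
t=2: input=2 -> V=6
t=3: input=0 -> V=3
t=4: input=2 -> V=7
t=5: input=0 -> V=4
t=6: input=3 -> V=0 FIRE
t=7: input=0 -> V=0
t=8: input=2 -> V=6
t=9: input=2 -> V=9
t=10: input=3 -> V=0 FIRE
t=11: input=2 -> V=6
t=12: input=3 -> V=0 FIRE

Answer: 5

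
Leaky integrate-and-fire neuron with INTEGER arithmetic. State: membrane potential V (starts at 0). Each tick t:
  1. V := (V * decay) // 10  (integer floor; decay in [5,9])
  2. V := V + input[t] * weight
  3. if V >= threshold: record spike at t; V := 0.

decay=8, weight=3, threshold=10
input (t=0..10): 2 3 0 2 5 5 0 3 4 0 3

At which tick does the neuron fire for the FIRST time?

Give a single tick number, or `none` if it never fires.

t=0: input=2 -> V=6
t=1: input=3 -> V=0 FIRE
t=2: input=0 -> V=0
t=3: input=2 -> V=6
t=4: input=5 -> V=0 FIRE
t=5: input=5 -> V=0 FIRE
t=6: input=0 -> V=0
t=7: input=3 -> V=9
t=8: input=4 -> V=0 FIRE
t=9: input=0 -> V=0
t=10: input=3 -> V=9

Answer: 1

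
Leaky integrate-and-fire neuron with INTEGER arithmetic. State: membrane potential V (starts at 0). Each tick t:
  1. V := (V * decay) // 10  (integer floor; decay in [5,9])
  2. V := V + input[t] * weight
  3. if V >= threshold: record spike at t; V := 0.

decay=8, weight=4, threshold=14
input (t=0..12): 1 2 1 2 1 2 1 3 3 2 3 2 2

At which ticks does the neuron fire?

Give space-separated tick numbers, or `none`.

t=0: input=1 -> V=4
t=1: input=2 -> V=11
t=2: input=1 -> V=12
t=3: input=2 -> V=0 FIRE
t=4: input=1 -> V=4
t=5: input=2 -> V=11
t=6: input=1 -> V=12
t=7: input=3 -> V=0 FIRE
t=8: input=3 -> V=12
t=9: input=2 -> V=0 FIRE
t=10: input=3 -> V=12
t=11: input=2 -> V=0 FIRE
t=12: input=2 -> V=8

Answer: 3 7 9 11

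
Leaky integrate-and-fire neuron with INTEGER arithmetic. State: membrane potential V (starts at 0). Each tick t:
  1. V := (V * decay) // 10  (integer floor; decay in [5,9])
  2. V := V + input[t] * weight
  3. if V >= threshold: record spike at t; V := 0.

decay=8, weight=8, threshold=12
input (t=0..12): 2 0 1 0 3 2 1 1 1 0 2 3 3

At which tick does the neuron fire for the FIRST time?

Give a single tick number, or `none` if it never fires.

t=0: input=2 -> V=0 FIRE
t=1: input=0 -> V=0
t=2: input=1 -> V=8
t=3: input=0 -> V=6
t=4: input=3 -> V=0 FIRE
t=5: input=2 -> V=0 FIRE
t=6: input=1 -> V=8
t=7: input=1 -> V=0 FIRE
t=8: input=1 -> V=8
t=9: input=0 -> V=6
t=10: input=2 -> V=0 FIRE
t=11: input=3 -> V=0 FIRE
t=12: input=3 -> V=0 FIRE

Answer: 0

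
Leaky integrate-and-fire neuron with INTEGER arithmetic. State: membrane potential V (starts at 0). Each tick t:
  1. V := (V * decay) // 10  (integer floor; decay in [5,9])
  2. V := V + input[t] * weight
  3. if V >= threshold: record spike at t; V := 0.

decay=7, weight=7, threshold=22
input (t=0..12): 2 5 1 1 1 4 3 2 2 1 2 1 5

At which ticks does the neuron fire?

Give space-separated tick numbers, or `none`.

t=0: input=2 -> V=14
t=1: input=5 -> V=0 FIRE
t=2: input=1 -> V=7
t=3: input=1 -> V=11
t=4: input=1 -> V=14
t=5: input=4 -> V=0 FIRE
t=6: input=3 -> V=21
t=7: input=2 -> V=0 FIRE
t=8: input=2 -> V=14
t=9: input=1 -> V=16
t=10: input=2 -> V=0 FIRE
t=11: input=1 -> V=7
t=12: input=5 -> V=0 FIRE

Answer: 1 5 7 10 12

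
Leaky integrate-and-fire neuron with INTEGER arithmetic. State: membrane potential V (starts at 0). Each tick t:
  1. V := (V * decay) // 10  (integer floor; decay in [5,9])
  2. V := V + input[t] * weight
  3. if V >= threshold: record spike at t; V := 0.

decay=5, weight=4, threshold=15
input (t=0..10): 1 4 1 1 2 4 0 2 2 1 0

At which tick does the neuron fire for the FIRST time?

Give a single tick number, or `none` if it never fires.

t=0: input=1 -> V=4
t=1: input=4 -> V=0 FIRE
t=2: input=1 -> V=4
t=3: input=1 -> V=6
t=4: input=2 -> V=11
t=5: input=4 -> V=0 FIRE
t=6: input=0 -> V=0
t=7: input=2 -> V=8
t=8: input=2 -> V=12
t=9: input=1 -> V=10
t=10: input=0 -> V=5

Answer: 1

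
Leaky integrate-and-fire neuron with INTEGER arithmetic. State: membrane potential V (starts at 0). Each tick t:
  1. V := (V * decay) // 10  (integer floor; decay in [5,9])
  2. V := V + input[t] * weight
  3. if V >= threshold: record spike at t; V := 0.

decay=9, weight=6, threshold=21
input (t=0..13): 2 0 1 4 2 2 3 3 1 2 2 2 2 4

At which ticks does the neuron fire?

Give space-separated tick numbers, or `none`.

Answer: 3 5 7 10 12 13

Derivation:
t=0: input=2 -> V=12
t=1: input=0 -> V=10
t=2: input=1 -> V=15
t=3: input=4 -> V=0 FIRE
t=4: input=2 -> V=12
t=5: input=2 -> V=0 FIRE
t=6: input=3 -> V=18
t=7: input=3 -> V=0 FIRE
t=8: input=1 -> V=6
t=9: input=2 -> V=17
t=10: input=2 -> V=0 FIRE
t=11: input=2 -> V=12
t=12: input=2 -> V=0 FIRE
t=13: input=4 -> V=0 FIRE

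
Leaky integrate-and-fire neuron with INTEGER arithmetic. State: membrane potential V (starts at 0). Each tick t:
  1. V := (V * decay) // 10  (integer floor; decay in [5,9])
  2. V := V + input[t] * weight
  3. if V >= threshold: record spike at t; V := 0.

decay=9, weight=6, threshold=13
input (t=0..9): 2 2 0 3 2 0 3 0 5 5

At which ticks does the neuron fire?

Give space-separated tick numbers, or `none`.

Answer: 1 3 6 8 9

Derivation:
t=0: input=2 -> V=12
t=1: input=2 -> V=0 FIRE
t=2: input=0 -> V=0
t=3: input=3 -> V=0 FIRE
t=4: input=2 -> V=12
t=5: input=0 -> V=10
t=6: input=3 -> V=0 FIRE
t=7: input=0 -> V=0
t=8: input=5 -> V=0 FIRE
t=9: input=5 -> V=0 FIRE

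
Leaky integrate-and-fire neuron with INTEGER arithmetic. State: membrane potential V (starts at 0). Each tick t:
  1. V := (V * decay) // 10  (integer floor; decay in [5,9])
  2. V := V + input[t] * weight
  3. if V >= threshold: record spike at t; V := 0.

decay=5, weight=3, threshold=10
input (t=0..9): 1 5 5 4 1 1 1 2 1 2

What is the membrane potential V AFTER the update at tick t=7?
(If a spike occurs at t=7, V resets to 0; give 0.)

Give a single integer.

Answer: 8

Derivation:
t=0: input=1 -> V=3
t=1: input=5 -> V=0 FIRE
t=2: input=5 -> V=0 FIRE
t=3: input=4 -> V=0 FIRE
t=4: input=1 -> V=3
t=5: input=1 -> V=4
t=6: input=1 -> V=5
t=7: input=2 -> V=8
t=8: input=1 -> V=7
t=9: input=2 -> V=9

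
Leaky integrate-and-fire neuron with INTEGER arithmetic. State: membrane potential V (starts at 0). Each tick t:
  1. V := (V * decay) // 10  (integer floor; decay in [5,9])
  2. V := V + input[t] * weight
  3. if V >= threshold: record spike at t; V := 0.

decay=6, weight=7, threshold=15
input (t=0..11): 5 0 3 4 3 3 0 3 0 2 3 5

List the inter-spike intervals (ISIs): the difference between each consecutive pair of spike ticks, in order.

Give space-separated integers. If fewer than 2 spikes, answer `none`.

Answer: 2 1 1 1 2 3 1

Derivation:
t=0: input=5 -> V=0 FIRE
t=1: input=0 -> V=0
t=2: input=3 -> V=0 FIRE
t=3: input=4 -> V=0 FIRE
t=4: input=3 -> V=0 FIRE
t=5: input=3 -> V=0 FIRE
t=6: input=0 -> V=0
t=7: input=3 -> V=0 FIRE
t=8: input=0 -> V=0
t=9: input=2 -> V=14
t=10: input=3 -> V=0 FIRE
t=11: input=5 -> V=0 FIRE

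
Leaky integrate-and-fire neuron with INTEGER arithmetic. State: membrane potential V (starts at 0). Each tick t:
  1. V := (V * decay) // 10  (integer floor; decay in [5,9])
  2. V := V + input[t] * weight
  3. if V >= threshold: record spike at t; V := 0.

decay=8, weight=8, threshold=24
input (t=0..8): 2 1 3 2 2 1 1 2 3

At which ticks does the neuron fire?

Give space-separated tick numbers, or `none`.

Answer: 2 4 7 8

Derivation:
t=0: input=2 -> V=16
t=1: input=1 -> V=20
t=2: input=3 -> V=0 FIRE
t=3: input=2 -> V=16
t=4: input=2 -> V=0 FIRE
t=5: input=1 -> V=8
t=6: input=1 -> V=14
t=7: input=2 -> V=0 FIRE
t=8: input=3 -> V=0 FIRE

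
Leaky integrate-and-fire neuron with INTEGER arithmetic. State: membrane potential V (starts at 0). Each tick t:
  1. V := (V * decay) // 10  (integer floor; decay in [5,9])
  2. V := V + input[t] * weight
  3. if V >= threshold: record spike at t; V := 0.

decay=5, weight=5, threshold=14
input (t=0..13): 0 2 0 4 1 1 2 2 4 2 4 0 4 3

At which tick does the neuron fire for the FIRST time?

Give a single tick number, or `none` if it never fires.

Answer: 3

Derivation:
t=0: input=0 -> V=0
t=1: input=2 -> V=10
t=2: input=0 -> V=5
t=3: input=4 -> V=0 FIRE
t=4: input=1 -> V=5
t=5: input=1 -> V=7
t=6: input=2 -> V=13
t=7: input=2 -> V=0 FIRE
t=8: input=4 -> V=0 FIRE
t=9: input=2 -> V=10
t=10: input=4 -> V=0 FIRE
t=11: input=0 -> V=0
t=12: input=4 -> V=0 FIRE
t=13: input=3 -> V=0 FIRE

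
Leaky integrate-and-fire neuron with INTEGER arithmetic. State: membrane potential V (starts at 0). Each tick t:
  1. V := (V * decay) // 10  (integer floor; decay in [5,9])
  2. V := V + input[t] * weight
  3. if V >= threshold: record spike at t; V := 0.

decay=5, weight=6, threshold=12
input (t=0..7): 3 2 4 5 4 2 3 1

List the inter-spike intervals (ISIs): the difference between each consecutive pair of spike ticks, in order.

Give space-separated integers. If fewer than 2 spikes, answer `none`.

t=0: input=3 -> V=0 FIRE
t=1: input=2 -> V=0 FIRE
t=2: input=4 -> V=0 FIRE
t=3: input=5 -> V=0 FIRE
t=4: input=4 -> V=0 FIRE
t=5: input=2 -> V=0 FIRE
t=6: input=3 -> V=0 FIRE
t=7: input=1 -> V=6

Answer: 1 1 1 1 1 1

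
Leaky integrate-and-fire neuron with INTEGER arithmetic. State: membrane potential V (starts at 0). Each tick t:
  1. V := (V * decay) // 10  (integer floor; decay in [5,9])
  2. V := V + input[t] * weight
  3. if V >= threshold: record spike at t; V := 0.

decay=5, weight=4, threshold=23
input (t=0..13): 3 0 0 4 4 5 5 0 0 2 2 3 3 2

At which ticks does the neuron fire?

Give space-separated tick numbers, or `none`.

t=0: input=3 -> V=12
t=1: input=0 -> V=6
t=2: input=0 -> V=3
t=3: input=4 -> V=17
t=4: input=4 -> V=0 FIRE
t=5: input=5 -> V=20
t=6: input=5 -> V=0 FIRE
t=7: input=0 -> V=0
t=8: input=0 -> V=0
t=9: input=2 -> V=8
t=10: input=2 -> V=12
t=11: input=3 -> V=18
t=12: input=3 -> V=21
t=13: input=2 -> V=18

Answer: 4 6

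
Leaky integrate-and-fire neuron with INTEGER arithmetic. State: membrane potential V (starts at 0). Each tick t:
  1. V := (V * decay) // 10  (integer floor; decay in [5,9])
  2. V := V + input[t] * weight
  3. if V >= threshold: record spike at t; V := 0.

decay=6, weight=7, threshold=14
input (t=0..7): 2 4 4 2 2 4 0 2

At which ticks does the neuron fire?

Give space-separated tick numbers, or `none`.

Answer: 0 1 2 3 4 5 7

Derivation:
t=0: input=2 -> V=0 FIRE
t=1: input=4 -> V=0 FIRE
t=2: input=4 -> V=0 FIRE
t=3: input=2 -> V=0 FIRE
t=4: input=2 -> V=0 FIRE
t=5: input=4 -> V=0 FIRE
t=6: input=0 -> V=0
t=7: input=2 -> V=0 FIRE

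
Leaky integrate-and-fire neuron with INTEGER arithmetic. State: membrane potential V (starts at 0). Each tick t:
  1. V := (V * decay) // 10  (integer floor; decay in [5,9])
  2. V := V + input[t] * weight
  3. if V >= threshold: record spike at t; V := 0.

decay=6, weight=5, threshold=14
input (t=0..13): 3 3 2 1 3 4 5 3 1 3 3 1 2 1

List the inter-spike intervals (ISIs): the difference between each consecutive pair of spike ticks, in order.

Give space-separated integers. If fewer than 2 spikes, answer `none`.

Answer: 1 3 1 1 1 2 1

Derivation:
t=0: input=3 -> V=0 FIRE
t=1: input=3 -> V=0 FIRE
t=2: input=2 -> V=10
t=3: input=1 -> V=11
t=4: input=3 -> V=0 FIRE
t=5: input=4 -> V=0 FIRE
t=6: input=5 -> V=0 FIRE
t=7: input=3 -> V=0 FIRE
t=8: input=1 -> V=5
t=9: input=3 -> V=0 FIRE
t=10: input=3 -> V=0 FIRE
t=11: input=1 -> V=5
t=12: input=2 -> V=13
t=13: input=1 -> V=12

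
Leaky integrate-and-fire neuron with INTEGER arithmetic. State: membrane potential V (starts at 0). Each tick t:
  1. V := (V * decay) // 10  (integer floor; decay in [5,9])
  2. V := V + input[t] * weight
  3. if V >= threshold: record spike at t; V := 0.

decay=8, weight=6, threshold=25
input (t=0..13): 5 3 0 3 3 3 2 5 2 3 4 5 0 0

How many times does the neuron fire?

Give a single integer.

Answer: 6

Derivation:
t=0: input=5 -> V=0 FIRE
t=1: input=3 -> V=18
t=2: input=0 -> V=14
t=3: input=3 -> V=0 FIRE
t=4: input=3 -> V=18
t=5: input=3 -> V=0 FIRE
t=6: input=2 -> V=12
t=7: input=5 -> V=0 FIRE
t=8: input=2 -> V=12
t=9: input=3 -> V=0 FIRE
t=10: input=4 -> V=24
t=11: input=5 -> V=0 FIRE
t=12: input=0 -> V=0
t=13: input=0 -> V=0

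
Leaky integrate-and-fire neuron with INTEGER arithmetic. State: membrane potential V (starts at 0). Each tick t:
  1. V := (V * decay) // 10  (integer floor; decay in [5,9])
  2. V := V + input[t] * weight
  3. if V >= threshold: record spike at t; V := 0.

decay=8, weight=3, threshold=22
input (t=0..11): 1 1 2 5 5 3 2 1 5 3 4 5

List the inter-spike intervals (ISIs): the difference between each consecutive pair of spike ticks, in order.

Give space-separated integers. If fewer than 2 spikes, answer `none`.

t=0: input=1 -> V=3
t=1: input=1 -> V=5
t=2: input=2 -> V=10
t=3: input=5 -> V=0 FIRE
t=4: input=5 -> V=15
t=5: input=3 -> V=21
t=6: input=2 -> V=0 FIRE
t=7: input=1 -> V=3
t=8: input=5 -> V=17
t=9: input=3 -> V=0 FIRE
t=10: input=4 -> V=12
t=11: input=5 -> V=0 FIRE

Answer: 3 3 2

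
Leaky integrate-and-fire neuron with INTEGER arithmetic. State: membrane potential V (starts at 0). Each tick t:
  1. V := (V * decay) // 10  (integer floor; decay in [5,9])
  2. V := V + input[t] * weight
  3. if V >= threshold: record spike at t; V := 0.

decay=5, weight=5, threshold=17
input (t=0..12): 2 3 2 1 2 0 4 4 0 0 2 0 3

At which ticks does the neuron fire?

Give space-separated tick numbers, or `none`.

t=0: input=2 -> V=10
t=1: input=3 -> V=0 FIRE
t=2: input=2 -> V=10
t=3: input=1 -> V=10
t=4: input=2 -> V=15
t=5: input=0 -> V=7
t=6: input=4 -> V=0 FIRE
t=7: input=4 -> V=0 FIRE
t=8: input=0 -> V=0
t=9: input=0 -> V=0
t=10: input=2 -> V=10
t=11: input=0 -> V=5
t=12: input=3 -> V=0 FIRE

Answer: 1 6 7 12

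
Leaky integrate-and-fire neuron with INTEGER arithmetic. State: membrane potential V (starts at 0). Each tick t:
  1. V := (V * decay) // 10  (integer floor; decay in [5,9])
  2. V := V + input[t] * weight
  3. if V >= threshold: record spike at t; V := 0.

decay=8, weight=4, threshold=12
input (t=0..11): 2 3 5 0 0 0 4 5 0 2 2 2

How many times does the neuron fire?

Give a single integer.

Answer: 5

Derivation:
t=0: input=2 -> V=8
t=1: input=3 -> V=0 FIRE
t=2: input=5 -> V=0 FIRE
t=3: input=0 -> V=0
t=4: input=0 -> V=0
t=5: input=0 -> V=0
t=6: input=4 -> V=0 FIRE
t=7: input=5 -> V=0 FIRE
t=8: input=0 -> V=0
t=9: input=2 -> V=8
t=10: input=2 -> V=0 FIRE
t=11: input=2 -> V=8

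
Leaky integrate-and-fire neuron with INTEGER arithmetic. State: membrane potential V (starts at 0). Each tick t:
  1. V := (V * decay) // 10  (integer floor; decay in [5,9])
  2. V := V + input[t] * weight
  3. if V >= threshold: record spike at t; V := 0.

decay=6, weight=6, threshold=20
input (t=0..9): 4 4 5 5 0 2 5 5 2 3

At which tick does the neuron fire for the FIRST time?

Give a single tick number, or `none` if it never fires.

t=0: input=4 -> V=0 FIRE
t=1: input=4 -> V=0 FIRE
t=2: input=5 -> V=0 FIRE
t=3: input=5 -> V=0 FIRE
t=4: input=0 -> V=0
t=5: input=2 -> V=12
t=6: input=5 -> V=0 FIRE
t=7: input=5 -> V=0 FIRE
t=8: input=2 -> V=12
t=9: input=3 -> V=0 FIRE

Answer: 0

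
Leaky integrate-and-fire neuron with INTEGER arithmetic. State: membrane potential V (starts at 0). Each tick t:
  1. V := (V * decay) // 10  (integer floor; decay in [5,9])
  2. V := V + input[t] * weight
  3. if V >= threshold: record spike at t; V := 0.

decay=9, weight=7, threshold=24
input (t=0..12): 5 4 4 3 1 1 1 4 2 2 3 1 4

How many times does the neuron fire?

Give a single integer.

t=0: input=5 -> V=0 FIRE
t=1: input=4 -> V=0 FIRE
t=2: input=4 -> V=0 FIRE
t=3: input=3 -> V=21
t=4: input=1 -> V=0 FIRE
t=5: input=1 -> V=7
t=6: input=1 -> V=13
t=7: input=4 -> V=0 FIRE
t=8: input=2 -> V=14
t=9: input=2 -> V=0 FIRE
t=10: input=3 -> V=21
t=11: input=1 -> V=0 FIRE
t=12: input=4 -> V=0 FIRE

Answer: 8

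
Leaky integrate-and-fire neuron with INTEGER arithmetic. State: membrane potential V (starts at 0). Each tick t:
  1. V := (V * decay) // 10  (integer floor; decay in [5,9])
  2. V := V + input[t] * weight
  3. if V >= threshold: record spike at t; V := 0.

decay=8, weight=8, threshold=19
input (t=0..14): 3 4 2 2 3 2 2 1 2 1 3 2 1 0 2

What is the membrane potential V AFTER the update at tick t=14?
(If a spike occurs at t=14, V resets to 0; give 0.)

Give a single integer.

Answer: 16

Derivation:
t=0: input=3 -> V=0 FIRE
t=1: input=4 -> V=0 FIRE
t=2: input=2 -> V=16
t=3: input=2 -> V=0 FIRE
t=4: input=3 -> V=0 FIRE
t=5: input=2 -> V=16
t=6: input=2 -> V=0 FIRE
t=7: input=1 -> V=8
t=8: input=2 -> V=0 FIRE
t=9: input=1 -> V=8
t=10: input=3 -> V=0 FIRE
t=11: input=2 -> V=16
t=12: input=1 -> V=0 FIRE
t=13: input=0 -> V=0
t=14: input=2 -> V=16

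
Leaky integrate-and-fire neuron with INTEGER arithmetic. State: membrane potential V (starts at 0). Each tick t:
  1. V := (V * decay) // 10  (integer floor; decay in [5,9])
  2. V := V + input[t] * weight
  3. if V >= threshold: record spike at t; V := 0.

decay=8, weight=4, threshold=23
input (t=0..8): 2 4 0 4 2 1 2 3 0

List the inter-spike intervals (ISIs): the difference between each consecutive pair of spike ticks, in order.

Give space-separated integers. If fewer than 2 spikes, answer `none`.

t=0: input=2 -> V=8
t=1: input=4 -> V=22
t=2: input=0 -> V=17
t=3: input=4 -> V=0 FIRE
t=4: input=2 -> V=8
t=5: input=1 -> V=10
t=6: input=2 -> V=16
t=7: input=3 -> V=0 FIRE
t=8: input=0 -> V=0

Answer: 4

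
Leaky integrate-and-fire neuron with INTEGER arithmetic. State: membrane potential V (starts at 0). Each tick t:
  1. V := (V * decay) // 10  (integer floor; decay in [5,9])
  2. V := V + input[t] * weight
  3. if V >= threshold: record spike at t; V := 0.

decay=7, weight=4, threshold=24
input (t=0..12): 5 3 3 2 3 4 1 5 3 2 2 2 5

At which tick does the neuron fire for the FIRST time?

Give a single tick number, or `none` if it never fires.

Answer: 1

Derivation:
t=0: input=5 -> V=20
t=1: input=3 -> V=0 FIRE
t=2: input=3 -> V=12
t=3: input=2 -> V=16
t=4: input=3 -> V=23
t=5: input=4 -> V=0 FIRE
t=6: input=1 -> V=4
t=7: input=5 -> V=22
t=8: input=3 -> V=0 FIRE
t=9: input=2 -> V=8
t=10: input=2 -> V=13
t=11: input=2 -> V=17
t=12: input=5 -> V=0 FIRE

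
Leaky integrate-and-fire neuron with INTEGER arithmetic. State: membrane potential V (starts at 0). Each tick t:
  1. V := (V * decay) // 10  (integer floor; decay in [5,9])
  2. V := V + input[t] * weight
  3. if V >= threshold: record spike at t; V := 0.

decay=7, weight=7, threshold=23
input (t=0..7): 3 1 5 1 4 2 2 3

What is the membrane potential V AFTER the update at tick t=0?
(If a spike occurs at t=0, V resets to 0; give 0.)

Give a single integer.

Answer: 21

Derivation:
t=0: input=3 -> V=21
t=1: input=1 -> V=21
t=2: input=5 -> V=0 FIRE
t=3: input=1 -> V=7
t=4: input=4 -> V=0 FIRE
t=5: input=2 -> V=14
t=6: input=2 -> V=0 FIRE
t=7: input=3 -> V=21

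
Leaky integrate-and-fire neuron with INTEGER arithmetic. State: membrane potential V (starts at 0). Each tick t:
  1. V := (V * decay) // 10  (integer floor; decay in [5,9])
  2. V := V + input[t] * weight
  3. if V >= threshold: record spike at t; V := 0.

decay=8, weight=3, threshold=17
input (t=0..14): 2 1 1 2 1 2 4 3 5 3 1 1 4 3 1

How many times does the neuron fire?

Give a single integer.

Answer: 3

Derivation:
t=0: input=2 -> V=6
t=1: input=1 -> V=7
t=2: input=1 -> V=8
t=3: input=2 -> V=12
t=4: input=1 -> V=12
t=5: input=2 -> V=15
t=6: input=4 -> V=0 FIRE
t=7: input=3 -> V=9
t=8: input=5 -> V=0 FIRE
t=9: input=3 -> V=9
t=10: input=1 -> V=10
t=11: input=1 -> V=11
t=12: input=4 -> V=0 FIRE
t=13: input=3 -> V=9
t=14: input=1 -> V=10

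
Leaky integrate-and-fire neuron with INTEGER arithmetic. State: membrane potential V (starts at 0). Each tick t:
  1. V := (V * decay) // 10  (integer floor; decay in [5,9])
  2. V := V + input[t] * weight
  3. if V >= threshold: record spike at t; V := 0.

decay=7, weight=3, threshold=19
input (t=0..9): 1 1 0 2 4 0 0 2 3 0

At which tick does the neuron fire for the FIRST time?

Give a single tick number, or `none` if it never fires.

t=0: input=1 -> V=3
t=1: input=1 -> V=5
t=2: input=0 -> V=3
t=3: input=2 -> V=8
t=4: input=4 -> V=17
t=5: input=0 -> V=11
t=6: input=0 -> V=7
t=7: input=2 -> V=10
t=8: input=3 -> V=16
t=9: input=0 -> V=11

Answer: none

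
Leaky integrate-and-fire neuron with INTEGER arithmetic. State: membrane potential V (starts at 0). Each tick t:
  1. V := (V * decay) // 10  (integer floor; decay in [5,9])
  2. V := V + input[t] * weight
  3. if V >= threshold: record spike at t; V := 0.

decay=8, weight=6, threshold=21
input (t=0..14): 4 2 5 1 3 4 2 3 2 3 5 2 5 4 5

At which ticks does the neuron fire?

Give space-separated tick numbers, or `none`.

Answer: 0 2 4 5 7 9 10 12 13 14

Derivation:
t=0: input=4 -> V=0 FIRE
t=1: input=2 -> V=12
t=2: input=5 -> V=0 FIRE
t=3: input=1 -> V=6
t=4: input=3 -> V=0 FIRE
t=5: input=4 -> V=0 FIRE
t=6: input=2 -> V=12
t=7: input=3 -> V=0 FIRE
t=8: input=2 -> V=12
t=9: input=3 -> V=0 FIRE
t=10: input=5 -> V=0 FIRE
t=11: input=2 -> V=12
t=12: input=5 -> V=0 FIRE
t=13: input=4 -> V=0 FIRE
t=14: input=5 -> V=0 FIRE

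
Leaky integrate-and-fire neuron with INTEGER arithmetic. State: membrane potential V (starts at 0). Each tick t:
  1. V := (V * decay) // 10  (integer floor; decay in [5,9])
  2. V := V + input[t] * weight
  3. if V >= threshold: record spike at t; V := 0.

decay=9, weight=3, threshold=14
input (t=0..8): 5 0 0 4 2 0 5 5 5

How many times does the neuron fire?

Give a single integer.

Answer: 5

Derivation:
t=0: input=5 -> V=0 FIRE
t=1: input=0 -> V=0
t=2: input=0 -> V=0
t=3: input=4 -> V=12
t=4: input=2 -> V=0 FIRE
t=5: input=0 -> V=0
t=6: input=5 -> V=0 FIRE
t=7: input=5 -> V=0 FIRE
t=8: input=5 -> V=0 FIRE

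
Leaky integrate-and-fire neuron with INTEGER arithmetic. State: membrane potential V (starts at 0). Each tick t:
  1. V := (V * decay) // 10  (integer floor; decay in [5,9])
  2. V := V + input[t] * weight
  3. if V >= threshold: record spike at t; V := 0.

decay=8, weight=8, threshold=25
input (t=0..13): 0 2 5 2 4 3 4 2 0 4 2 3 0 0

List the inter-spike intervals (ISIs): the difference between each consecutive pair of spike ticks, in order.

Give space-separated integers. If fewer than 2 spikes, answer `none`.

t=0: input=0 -> V=0
t=1: input=2 -> V=16
t=2: input=5 -> V=0 FIRE
t=3: input=2 -> V=16
t=4: input=4 -> V=0 FIRE
t=5: input=3 -> V=24
t=6: input=4 -> V=0 FIRE
t=7: input=2 -> V=16
t=8: input=0 -> V=12
t=9: input=4 -> V=0 FIRE
t=10: input=2 -> V=16
t=11: input=3 -> V=0 FIRE
t=12: input=0 -> V=0
t=13: input=0 -> V=0

Answer: 2 2 3 2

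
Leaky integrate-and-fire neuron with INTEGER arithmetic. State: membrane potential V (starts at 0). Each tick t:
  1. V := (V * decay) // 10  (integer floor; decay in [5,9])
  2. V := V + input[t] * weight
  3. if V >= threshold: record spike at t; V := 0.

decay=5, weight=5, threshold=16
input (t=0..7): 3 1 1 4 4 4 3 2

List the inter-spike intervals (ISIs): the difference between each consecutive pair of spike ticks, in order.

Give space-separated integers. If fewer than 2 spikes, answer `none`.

t=0: input=3 -> V=15
t=1: input=1 -> V=12
t=2: input=1 -> V=11
t=3: input=4 -> V=0 FIRE
t=4: input=4 -> V=0 FIRE
t=5: input=4 -> V=0 FIRE
t=6: input=3 -> V=15
t=7: input=2 -> V=0 FIRE

Answer: 1 1 2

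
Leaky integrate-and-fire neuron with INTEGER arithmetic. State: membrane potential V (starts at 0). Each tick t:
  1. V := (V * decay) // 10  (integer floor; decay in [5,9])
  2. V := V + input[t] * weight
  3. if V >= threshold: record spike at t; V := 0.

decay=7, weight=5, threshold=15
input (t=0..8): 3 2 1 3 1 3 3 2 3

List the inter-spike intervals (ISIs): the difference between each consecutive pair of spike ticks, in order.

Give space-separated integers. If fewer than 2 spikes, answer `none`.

Answer: 3 2 1 2

Derivation:
t=0: input=3 -> V=0 FIRE
t=1: input=2 -> V=10
t=2: input=1 -> V=12
t=3: input=3 -> V=0 FIRE
t=4: input=1 -> V=5
t=5: input=3 -> V=0 FIRE
t=6: input=3 -> V=0 FIRE
t=7: input=2 -> V=10
t=8: input=3 -> V=0 FIRE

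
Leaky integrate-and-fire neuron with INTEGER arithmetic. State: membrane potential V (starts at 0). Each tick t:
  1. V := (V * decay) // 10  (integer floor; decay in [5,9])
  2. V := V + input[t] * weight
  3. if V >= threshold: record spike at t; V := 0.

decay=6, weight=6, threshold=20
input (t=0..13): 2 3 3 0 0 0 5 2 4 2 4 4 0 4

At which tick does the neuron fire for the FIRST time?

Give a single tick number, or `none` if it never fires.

Answer: 1

Derivation:
t=0: input=2 -> V=12
t=1: input=3 -> V=0 FIRE
t=2: input=3 -> V=18
t=3: input=0 -> V=10
t=4: input=0 -> V=6
t=5: input=0 -> V=3
t=6: input=5 -> V=0 FIRE
t=7: input=2 -> V=12
t=8: input=4 -> V=0 FIRE
t=9: input=2 -> V=12
t=10: input=4 -> V=0 FIRE
t=11: input=4 -> V=0 FIRE
t=12: input=0 -> V=0
t=13: input=4 -> V=0 FIRE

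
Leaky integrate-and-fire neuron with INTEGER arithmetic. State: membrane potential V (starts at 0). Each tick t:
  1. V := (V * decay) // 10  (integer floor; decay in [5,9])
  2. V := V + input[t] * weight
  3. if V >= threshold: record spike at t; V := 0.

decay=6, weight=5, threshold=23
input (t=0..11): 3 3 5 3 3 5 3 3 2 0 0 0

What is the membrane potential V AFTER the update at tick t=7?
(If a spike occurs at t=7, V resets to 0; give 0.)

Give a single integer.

t=0: input=3 -> V=15
t=1: input=3 -> V=0 FIRE
t=2: input=5 -> V=0 FIRE
t=3: input=3 -> V=15
t=4: input=3 -> V=0 FIRE
t=5: input=5 -> V=0 FIRE
t=6: input=3 -> V=15
t=7: input=3 -> V=0 FIRE
t=8: input=2 -> V=10
t=9: input=0 -> V=6
t=10: input=0 -> V=3
t=11: input=0 -> V=1

Answer: 0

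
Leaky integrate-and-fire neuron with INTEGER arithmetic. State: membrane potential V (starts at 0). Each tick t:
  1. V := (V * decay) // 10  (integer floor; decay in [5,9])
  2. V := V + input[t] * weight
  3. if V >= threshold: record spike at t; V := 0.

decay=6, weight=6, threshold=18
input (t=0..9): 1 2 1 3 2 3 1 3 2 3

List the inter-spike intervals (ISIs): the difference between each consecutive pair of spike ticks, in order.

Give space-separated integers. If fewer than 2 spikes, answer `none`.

Answer: 2 2 2

Derivation:
t=0: input=1 -> V=6
t=1: input=2 -> V=15
t=2: input=1 -> V=15
t=3: input=3 -> V=0 FIRE
t=4: input=2 -> V=12
t=5: input=3 -> V=0 FIRE
t=6: input=1 -> V=6
t=7: input=3 -> V=0 FIRE
t=8: input=2 -> V=12
t=9: input=3 -> V=0 FIRE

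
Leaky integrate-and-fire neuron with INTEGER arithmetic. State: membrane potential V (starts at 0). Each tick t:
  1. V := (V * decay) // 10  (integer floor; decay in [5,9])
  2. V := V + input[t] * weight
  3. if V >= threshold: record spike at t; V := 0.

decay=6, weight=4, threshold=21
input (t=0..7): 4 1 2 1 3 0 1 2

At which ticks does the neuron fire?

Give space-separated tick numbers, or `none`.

t=0: input=4 -> V=16
t=1: input=1 -> V=13
t=2: input=2 -> V=15
t=3: input=1 -> V=13
t=4: input=3 -> V=19
t=5: input=0 -> V=11
t=6: input=1 -> V=10
t=7: input=2 -> V=14

Answer: none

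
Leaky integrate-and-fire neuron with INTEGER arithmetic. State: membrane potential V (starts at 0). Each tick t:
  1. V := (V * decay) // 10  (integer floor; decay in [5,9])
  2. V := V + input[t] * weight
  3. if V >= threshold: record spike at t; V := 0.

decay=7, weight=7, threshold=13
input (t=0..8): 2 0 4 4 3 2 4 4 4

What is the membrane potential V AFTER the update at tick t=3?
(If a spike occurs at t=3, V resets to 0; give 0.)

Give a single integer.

t=0: input=2 -> V=0 FIRE
t=1: input=0 -> V=0
t=2: input=4 -> V=0 FIRE
t=3: input=4 -> V=0 FIRE
t=4: input=3 -> V=0 FIRE
t=5: input=2 -> V=0 FIRE
t=6: input=4 -> V=0 FIRE
t=7: input=4 -> V=0 FIRE
t=8: input=4 -> V=0 FIRE

Answer: 0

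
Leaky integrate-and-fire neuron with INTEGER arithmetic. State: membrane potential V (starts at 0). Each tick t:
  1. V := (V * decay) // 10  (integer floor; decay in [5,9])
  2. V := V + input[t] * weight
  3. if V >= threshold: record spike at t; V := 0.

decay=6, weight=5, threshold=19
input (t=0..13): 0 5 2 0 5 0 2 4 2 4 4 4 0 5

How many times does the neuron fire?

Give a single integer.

t=0: input=0 -> V=0
t=1: input=5 -> V=0 FIRE
t=2: input=2 -> V=10
t=3: input=0 -> V=6
t=4: input=5 -> V=0 FIRE
t=5: input=0 -> V=0
t=6: input=2 -> V=10
t=7: input=4 -> V=0 FIRE
t=8: input=2 -> V=10
t=9: input=4 -> V=0 FIRE
t=10: input=4 -> V=0 FIRE
t=11: input=4 -> V=0 FIRE
t=12: input=0 -> V=0
t=13: input=5 -> V=0 FIRE

Answer: 7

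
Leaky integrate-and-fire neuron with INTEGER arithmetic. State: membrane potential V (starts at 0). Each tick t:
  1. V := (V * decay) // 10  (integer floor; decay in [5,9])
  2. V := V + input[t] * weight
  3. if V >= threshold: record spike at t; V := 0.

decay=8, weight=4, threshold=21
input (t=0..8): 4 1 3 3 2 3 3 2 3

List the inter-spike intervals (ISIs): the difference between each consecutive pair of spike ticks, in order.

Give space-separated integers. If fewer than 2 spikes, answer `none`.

Answer: 3 3

Derivation:
t=0: input=4 -> V=16
t=1: input=1 -> V=16
t=2: input=3 -> V=0 FIRE
t=3: input=3 -> V=12
t=4: input=2 -> V=17
t=5: input=3 -> V=0 FIRE
t=6: input=3 -> V=12
t=7: input=2 -> V=17
t=8: input=3 -> V=0 FIRE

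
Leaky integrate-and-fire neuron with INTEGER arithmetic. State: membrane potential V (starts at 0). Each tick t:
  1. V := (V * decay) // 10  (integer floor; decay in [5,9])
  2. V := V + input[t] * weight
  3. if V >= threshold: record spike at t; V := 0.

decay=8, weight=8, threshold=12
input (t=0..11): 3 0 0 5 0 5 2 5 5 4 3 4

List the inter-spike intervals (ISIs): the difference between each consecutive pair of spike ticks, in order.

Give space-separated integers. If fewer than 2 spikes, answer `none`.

t=0: input=3 -> V=0 FIRE
t=1: input=0 -> V=0
t=2: input=0 -> V=0
t=3: input=5 -> V=0 FIRE
t=4: input=0 -> V=0
t=5: input=5 -> V=0 FIRE
t=6: input=2 -> V=0 FIRE
t=7: input=5 -> V=0 FIRE
t=8: input=5 -> V=0 FIRE
t=9: input=4 -> V=0 FIRE
t=10: input=3 -> V=0 FIRE
t=11: input=4 -> V=0 FIRE

Answer: 3 2 1 1 1 1 1 1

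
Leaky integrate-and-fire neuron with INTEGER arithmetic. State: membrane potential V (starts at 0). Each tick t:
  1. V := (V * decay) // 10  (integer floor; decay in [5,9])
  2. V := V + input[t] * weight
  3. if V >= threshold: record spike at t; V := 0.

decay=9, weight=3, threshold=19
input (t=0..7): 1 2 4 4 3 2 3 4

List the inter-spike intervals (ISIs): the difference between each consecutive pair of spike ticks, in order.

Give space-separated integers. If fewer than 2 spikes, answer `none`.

Answer: 2 3

Derivation:
t=0: input=1 -> V=3
t=1: input=2 -> V=8
t=2: input=4 -> V=0 FIRE
t=3: input=4 -> V=12
t=4: input=3 -> V=0 FIRE
t=5: input=2 -> V=6
t=6: input=3 -> V=14
t=7: input=4 -> V=0 FIRE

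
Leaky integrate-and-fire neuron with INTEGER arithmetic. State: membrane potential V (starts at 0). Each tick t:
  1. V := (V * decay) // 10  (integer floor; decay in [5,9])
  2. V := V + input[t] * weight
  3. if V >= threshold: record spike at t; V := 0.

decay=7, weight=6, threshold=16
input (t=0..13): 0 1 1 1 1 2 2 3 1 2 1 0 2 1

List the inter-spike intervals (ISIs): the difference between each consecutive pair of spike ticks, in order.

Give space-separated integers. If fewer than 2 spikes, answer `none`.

Answer: 2 2

Derivation:
t=0: input=0 -> V=0
t=1: input=1 -> V=6
t=2: input=1 -> V=10
t=3: input=1 -> V=13
t=4: input=1 -> V=15
t=5: input=2 -> V=0 FIRE
t=6: input=2 -> V=12
t=7: input=3 -> V=0 FIRE
t=8: input=1 -> V=6
t=9: input=2 -> V=0 FIRE
t=10: input=1 -> V=6
t=11: input=0 -> V=4
t=12: input=2 -> V=14
t=13: input=1 -> V=15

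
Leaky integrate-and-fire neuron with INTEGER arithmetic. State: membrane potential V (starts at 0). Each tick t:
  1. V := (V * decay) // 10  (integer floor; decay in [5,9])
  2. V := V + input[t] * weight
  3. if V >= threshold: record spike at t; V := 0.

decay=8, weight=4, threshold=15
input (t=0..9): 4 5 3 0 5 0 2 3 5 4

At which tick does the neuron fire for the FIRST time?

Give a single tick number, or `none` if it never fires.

Answer: 0

Derivation:
t=0: input=4 -> V=0 FIRE
t=1: input=5 -> V=0 FIRE
t=2: input=3 -> V=12
t=3: input=0 -> V=9
t=4: input=5 -> V=0 FIRE
t=5: input=0 -> V=0
t=6: input=2 -> V=8
t=7: input=3 -> V=0 FIRE
t=8: input=5 -> V=0 FIRE
t=9: input=4 -> V=0 FIRE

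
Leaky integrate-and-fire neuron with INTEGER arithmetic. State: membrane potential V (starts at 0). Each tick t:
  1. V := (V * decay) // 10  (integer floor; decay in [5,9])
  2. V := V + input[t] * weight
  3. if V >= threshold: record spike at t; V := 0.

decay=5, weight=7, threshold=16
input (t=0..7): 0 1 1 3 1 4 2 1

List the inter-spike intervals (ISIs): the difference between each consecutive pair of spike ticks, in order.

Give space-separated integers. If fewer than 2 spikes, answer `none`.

Answer: 2

Derivation:
t=0: input=0 -> V=0
t=1: input=1 -> V=7
t=2: input=1 -> V=10
t=3: input=3 -> V=0 FIRE
t=4: input=1 -> V=7
t=5: input=4 -> V=0 FIRE
t=6: input=2 -> V=14
t=7: input=1 -> V=14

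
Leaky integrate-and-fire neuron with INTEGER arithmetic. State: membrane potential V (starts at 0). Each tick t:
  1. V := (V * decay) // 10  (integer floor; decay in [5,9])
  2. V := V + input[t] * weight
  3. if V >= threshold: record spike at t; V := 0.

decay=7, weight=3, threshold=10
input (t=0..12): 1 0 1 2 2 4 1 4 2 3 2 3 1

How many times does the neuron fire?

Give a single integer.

t=0: input=1 -> V=3
t=1: input=0 -> V=2
t=2: input=1 -> V=4
t=3: input=2 -> V=8
t=4: input=2 -> V=0 FIRE
t=5: input=4 -> V=0 FIRE
t=6: input=1 -> V=3
t=7: input=4 -> V=0 FIRE
t=8: input=2 -> V=6
t=9: input=3 -> V=0 FIRE
t=10: input=2 -> V=6
t=11: input=3 -> V=0 FIRE
t=12: input=1 -> V=3

Answer: 5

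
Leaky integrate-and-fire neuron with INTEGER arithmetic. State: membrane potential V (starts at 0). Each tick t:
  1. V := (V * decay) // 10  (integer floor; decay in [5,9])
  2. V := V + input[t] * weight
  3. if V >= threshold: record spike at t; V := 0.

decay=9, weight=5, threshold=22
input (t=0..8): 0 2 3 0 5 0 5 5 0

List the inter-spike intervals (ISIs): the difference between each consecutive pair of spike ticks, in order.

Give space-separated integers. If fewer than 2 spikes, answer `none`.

Answer: 2 2 1

Derivation:
t=0: input=0 -> V=0
t=1: input=2 -> V=10
t=2: input=3 -> V=0 FIRE
t=3: input=0 -> V=0
t=4: input=5 -> V=0 FIRE
t=5: input=0 -> V=0
t=6: input=5 -> V=0 FIRE
t=7: input=5 -> V=0 FIRE
t=8: input=0 -> V=0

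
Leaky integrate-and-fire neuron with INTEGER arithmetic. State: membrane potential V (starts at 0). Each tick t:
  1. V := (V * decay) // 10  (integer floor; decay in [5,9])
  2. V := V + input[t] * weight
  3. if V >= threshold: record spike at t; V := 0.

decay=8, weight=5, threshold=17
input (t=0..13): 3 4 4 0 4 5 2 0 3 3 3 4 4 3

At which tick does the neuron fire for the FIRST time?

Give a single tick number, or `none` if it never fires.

t=0: input=3 -> V=15
t=1: input=4 -> V=0 FIRE
t=2: input=4 -> V=0 FIRE
t=3: input=0 -> V=0
t=4: input=4 -> V=0 FIRE
t=5: input=5 -> V=0 FIRE
t=6: input=2 -> V=10
t=7: input=0 -> V=8
t=8: input=3 -> V=0 FIRE
t=9: input=3 -> V=15
t=10: input=3 -> V=0 FIRE
t=11: input=4 -> V=0 FIRE
t=12: input=4 -> V=0 FIRE
t=13: input=3 -> V=15

Answer: 1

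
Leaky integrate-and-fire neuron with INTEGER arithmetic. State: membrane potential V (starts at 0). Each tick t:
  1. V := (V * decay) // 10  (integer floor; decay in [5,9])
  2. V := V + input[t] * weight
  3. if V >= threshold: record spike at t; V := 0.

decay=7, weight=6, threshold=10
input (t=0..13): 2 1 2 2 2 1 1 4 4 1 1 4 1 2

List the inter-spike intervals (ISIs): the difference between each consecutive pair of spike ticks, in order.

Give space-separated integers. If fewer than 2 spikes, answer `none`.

Answer: 2 1 1 2 1 1 2 1 2

Derivation:
t=0: input=2 -> V=0 FIRE
t=1: input=1 -> V=6
t=2: input=2 -> V=0 FIRE
t=3: input=2 -> V=0 FIRE
t=4: input=2 -> V=0 FIRE
t=5: input=1 -> V=6
t=6: input=1 -> V=0 FIRE
t=7: input=4 -> V=0 FIRE
t=8: input=4 -> V=0 FIRE
t=9: input=1 -> V=6
t=10: input=1 -> V=0 FIRE
t=11: input=4 -> V=0 FIRE
t=12: input=1 -> V=6
t=13: input=2 -> V=0 FIRE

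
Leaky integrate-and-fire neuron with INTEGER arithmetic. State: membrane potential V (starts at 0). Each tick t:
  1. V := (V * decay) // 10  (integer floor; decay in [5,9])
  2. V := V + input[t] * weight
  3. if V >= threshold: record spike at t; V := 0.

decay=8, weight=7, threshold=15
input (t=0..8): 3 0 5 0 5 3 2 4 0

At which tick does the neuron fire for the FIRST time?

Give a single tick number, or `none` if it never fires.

t=0: input=3 -> V=0 FIRE
t=1: input=0 -> V=0
t=2: input=5 -> V=0 FIRE
t=3: input=0 -> V=0
t=4: input=5 -> V=0 FIRE
t=5: input=3 -> V=0 FIRE
t=6: input=2 -> V=14
t=7: input=4 -> V=0 FIRE
t=8: input=0 -> V=0

Answer: 0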